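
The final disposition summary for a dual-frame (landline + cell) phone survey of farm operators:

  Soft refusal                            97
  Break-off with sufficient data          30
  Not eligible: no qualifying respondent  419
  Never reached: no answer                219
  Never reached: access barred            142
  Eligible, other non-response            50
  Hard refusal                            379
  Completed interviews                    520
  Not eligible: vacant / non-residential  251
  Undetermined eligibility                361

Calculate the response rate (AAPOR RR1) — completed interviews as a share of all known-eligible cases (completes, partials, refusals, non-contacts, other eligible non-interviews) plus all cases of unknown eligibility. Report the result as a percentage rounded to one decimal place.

Refusal or break-off = 379 + 97 = 476
Non-contacts = 219 + 142 = 361
Not eligible = 419 + 251 = 670
Num → 520
Base → 520 + 30 + 476 + 361 + 50 + 361 = 1798
RR1 = 520 / 1798 = 0.2892

28.9%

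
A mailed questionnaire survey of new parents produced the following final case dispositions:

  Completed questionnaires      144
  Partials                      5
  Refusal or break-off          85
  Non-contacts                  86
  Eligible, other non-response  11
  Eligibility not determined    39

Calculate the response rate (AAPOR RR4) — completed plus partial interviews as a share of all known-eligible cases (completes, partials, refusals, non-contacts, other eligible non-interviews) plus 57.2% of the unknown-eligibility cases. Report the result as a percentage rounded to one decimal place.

42.2%

Numerator: 144 + 5 = 149
Eligible (known): 144 + 5 + 85 + 86 + 11 = 331
Eligible share of unknowns: 0.5720 × 39 = 22.31
Denom: 331 + 22.31 = 353.31
RR4 = 149 / 353.31 = 0.4217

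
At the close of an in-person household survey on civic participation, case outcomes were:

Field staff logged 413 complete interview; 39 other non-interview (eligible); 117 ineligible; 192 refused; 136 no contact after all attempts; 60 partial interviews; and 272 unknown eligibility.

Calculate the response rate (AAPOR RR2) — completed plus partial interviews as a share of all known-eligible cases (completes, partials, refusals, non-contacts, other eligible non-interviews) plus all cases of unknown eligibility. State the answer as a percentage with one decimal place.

Numerator → 413 + 60 = 473
Denom → 413 + 60 + 192 + 136 + 39 + 272 = 1112
RR2 = 473 / 1112 = 0.4254

42.5%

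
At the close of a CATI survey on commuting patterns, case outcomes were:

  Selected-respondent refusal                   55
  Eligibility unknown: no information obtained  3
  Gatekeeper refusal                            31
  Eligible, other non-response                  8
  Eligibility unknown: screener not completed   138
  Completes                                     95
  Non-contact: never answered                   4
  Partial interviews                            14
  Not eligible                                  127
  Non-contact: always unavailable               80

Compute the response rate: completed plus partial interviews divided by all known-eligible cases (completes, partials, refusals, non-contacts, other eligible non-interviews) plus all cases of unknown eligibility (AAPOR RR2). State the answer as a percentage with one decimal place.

Refusal or break-off = 31 + 55 = 86
No answer / not reached = 4 + 80 = 84
Unknown if eligible = 138 + 3 = 141
Num = 95 + 14 = 109
Denominator = 95 + 14 + 86 + 84 + 8 + 141 = 428
RR2 = 109 / 428 = 0.2547

25.5%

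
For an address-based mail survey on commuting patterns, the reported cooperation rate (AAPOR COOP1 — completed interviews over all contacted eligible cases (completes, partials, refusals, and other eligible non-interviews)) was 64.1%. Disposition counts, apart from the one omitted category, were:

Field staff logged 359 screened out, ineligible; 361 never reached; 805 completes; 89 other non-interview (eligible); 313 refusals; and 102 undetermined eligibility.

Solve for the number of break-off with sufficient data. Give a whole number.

49

COOP1 = 805 / D = 0.641
D = 805 / 0.641 = 1255.9
Other denominator terms total 1207
break-off with sufficient data = 1255.9 − 1207 ≈ 49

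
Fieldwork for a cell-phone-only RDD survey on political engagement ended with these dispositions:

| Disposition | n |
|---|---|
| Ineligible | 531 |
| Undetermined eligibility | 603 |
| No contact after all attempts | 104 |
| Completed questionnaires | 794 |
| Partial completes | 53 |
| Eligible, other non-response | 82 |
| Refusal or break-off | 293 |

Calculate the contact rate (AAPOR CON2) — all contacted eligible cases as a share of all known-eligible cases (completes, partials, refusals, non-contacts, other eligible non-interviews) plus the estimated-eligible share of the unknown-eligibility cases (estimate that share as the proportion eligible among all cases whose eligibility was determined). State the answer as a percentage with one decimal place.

Num: 794 + 53 + 293 + 82 = 1222
Known eligible: 794 + 53 + 293 + 104 + 82 = 1326
e = 1326 / (1326 + 531) = 1326 / 1857 = 0.7141
e × U: 0.7141 × 603 = 430.60
Denominator: 1326 + 430.60 = 1756.60
CON2 = 1222 / 1756.60 = 0.6957

69.6%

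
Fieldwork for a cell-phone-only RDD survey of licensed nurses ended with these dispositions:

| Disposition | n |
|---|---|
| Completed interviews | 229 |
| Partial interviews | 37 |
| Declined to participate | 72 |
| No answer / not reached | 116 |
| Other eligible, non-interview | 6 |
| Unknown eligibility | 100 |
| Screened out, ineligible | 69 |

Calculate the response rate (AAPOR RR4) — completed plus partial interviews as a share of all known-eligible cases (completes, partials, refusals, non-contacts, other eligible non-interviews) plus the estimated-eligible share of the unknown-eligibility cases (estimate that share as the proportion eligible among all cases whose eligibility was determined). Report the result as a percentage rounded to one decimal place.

48.6%

Top: 229 + 37 = 266
Eligible (known): 229 + 37 + 72 + 116 + 6 = 460
e = 460 / (460 + 69) = 460 / 529 = 0.8696
e × U: 0.8696 × 100 = 86.96
Base: 460 + 86.96 = 546.96
RR4 = 266 / 546.96 = 0.4863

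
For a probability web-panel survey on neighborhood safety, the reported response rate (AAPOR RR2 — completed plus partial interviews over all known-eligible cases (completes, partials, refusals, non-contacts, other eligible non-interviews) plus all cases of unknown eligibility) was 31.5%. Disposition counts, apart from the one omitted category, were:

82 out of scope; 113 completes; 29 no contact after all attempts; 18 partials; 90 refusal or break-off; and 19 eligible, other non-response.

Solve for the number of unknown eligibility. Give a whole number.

147

Numerator: 113 + 18 = 131
RR2 = 131 / D = 0.315
D = 131 / 0.315 = 415.9
Remaining denominator categories sum to 269
unknown eligibility = 415.9 − 269 ≈ 147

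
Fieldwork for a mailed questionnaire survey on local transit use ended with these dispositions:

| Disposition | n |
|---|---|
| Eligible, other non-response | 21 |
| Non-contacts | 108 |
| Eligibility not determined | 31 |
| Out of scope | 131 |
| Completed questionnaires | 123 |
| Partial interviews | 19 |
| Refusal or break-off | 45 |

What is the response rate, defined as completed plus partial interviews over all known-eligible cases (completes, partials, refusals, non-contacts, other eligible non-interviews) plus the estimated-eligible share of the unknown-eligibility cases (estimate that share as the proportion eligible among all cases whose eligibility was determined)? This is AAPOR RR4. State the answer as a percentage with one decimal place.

42.0%

Num = 123 + 19 = 142
Known eligible = 123 + 19 + 45 + 108 + 21 = 316
e = 316 / (316 + 131) = 316 / 447 = 0.7069
e × U = 0.7069 × 31 = 21.91
Denom = 316 + 21.91 = 337.91
RR4 = 142 / 337.91 = 0.4202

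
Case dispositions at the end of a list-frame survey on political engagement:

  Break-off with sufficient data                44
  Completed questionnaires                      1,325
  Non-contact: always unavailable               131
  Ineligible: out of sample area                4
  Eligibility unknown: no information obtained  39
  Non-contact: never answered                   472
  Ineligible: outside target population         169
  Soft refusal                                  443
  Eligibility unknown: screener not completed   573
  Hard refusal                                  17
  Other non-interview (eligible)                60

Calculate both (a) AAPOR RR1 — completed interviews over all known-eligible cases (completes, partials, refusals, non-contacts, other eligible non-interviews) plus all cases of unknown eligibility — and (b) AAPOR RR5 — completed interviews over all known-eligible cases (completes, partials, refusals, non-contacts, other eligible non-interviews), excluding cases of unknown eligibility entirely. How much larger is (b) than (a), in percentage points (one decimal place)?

Refused = 17 + 443 = 460
No contact after all attempts = 472 + 131 = 603
Eligibility not determined = 573 + 39 = 612
Screened out, ineligible = 169 + 4 = 173
Top = 1325
Denom = 1325 + 44 + 460 + 603 + 60 + 612 = 3104
RR1 = 1325 / 3104 = 0.4269
Denom = 1325 + 44 + 460 + 603 + 60 = 2492
RR5 = 1325 / 2492 = 0.5317
Difference = 53.17 − 42.69 = 10.48 percentage points

10.5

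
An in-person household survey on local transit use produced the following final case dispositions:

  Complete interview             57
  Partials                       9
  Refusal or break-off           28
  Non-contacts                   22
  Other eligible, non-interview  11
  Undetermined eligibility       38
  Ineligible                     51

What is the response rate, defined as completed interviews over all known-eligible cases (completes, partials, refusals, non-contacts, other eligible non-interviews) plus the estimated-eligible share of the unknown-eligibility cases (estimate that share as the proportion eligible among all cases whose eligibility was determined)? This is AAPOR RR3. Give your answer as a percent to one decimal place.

37.0%

Top = 57
Eligible (known) = 57 + 9 + 28 + 22 + 11 = 127
e = 127 / (127 + 51) = 127 / 178 = 0.7135
e × U = 0.7135 × 38 = 27.11
Denom = 127 + 27.11 = 154.11
RR3 = 57 / 154.11 = 0.3699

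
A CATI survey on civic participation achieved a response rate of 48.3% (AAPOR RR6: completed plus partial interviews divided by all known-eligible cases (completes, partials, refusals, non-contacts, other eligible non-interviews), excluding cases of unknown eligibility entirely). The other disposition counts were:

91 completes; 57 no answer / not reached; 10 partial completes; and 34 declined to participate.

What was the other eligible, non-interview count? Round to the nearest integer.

17

Top: 91 + 10 = 101
RR6 = 101 / D = 0.483
D = 101 / 0.483 = 209.1
Other denominator terms total 192
other eligible, non-interview = 209.1 − 192 ≈ 17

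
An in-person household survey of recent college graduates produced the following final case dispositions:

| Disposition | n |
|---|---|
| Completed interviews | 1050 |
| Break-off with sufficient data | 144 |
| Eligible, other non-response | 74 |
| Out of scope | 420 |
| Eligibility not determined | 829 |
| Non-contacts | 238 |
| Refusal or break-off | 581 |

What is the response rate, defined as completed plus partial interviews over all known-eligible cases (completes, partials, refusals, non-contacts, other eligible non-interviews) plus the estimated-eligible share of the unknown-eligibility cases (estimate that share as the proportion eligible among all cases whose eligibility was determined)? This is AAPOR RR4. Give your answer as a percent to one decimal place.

43.0%

Top = 1050 + 144 = 1194
Known eligible = 1050 + 144 + 581 + 238 + 74 = 2087
e = 2087 / (2087 + 420) = 2087 / 2507 = 0.8325
Estimated eligible among unknowns = 0.8325 × 829 = 690.14
Denom = 2087 + 690.14 = 2777.14
RR4 = 1194 / 2777.14 = 0.4299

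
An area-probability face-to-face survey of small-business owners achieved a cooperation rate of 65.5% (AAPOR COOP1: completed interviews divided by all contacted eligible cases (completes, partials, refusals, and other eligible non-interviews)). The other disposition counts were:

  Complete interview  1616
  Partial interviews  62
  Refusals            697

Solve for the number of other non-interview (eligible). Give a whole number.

92

COOP1 = 1616 / D = 0.655
D = 1616 / 0.655 = 2467.2
Remaining denominator categories sum to 2375
other non-interview (eligible) = 2467.2 − 2375 ≈ 92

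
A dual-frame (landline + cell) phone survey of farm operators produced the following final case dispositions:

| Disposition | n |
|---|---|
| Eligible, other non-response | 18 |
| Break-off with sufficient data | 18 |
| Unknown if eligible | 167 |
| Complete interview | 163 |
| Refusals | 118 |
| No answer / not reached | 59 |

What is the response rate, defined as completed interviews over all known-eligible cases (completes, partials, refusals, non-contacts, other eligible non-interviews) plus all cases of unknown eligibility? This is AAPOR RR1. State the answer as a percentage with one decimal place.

Top → 163
Base → 163 + 18 + 118 + 59 + 18 + 167 = 543
RR1 = 163 / 543 = 0.3002

30.0%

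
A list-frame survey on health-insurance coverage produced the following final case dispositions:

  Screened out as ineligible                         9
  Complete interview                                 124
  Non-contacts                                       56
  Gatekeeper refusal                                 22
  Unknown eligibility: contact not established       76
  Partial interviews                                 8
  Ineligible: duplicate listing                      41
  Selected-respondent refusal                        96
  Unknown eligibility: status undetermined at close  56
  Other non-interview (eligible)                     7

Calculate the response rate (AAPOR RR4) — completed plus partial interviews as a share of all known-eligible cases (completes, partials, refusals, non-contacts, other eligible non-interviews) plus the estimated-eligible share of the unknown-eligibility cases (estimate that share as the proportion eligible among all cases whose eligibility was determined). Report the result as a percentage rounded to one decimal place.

30.9%

Refused = 22 + 96 = 118
Unknown eligibility = 76 + 56 = 132
Screened out, ineligible = 9 + 41 = 50
Num → 124 + 8 = 132
Known eligible → 124 + 8 + 118 + 56 + 7 = 313
e = 313 / (313 + 50) = 313 / 363 = 0.8623
Eligible share of unknowns → 0.8623 × 132 = 113.82
Denominator → 313 + 113.82 = 426.82
RR4 = 132 / 426.82 = 0.3093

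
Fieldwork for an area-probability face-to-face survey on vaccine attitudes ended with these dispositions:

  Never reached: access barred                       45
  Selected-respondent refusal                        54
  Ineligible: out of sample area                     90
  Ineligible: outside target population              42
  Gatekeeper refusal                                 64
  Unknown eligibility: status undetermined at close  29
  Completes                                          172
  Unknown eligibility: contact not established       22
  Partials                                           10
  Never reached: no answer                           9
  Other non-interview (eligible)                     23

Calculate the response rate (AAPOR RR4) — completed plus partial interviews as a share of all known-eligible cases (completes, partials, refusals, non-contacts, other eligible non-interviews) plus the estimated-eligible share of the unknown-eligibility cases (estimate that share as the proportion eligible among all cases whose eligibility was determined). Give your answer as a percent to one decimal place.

43.9%

Declined to participate = 64 + 54 = 118
No answer / not reached = 9 + 45 = 54
Eligibility not determined = 22 + 29 = 51
Out of scope = 42 + 90 = 132
Num = 172 + 10 = 182
Known eligible = 172 + 10 + 118 + 54 + 23 = 377
e = 377 / (377 + 132) = 377 / 509 = 0.7407
Estimated eligible among unknowns = 0.7407 × 51 = 37.78
Denominator = 377 + 37.78 = 414.78
RR4 = 182 / 414.78 = 0.4388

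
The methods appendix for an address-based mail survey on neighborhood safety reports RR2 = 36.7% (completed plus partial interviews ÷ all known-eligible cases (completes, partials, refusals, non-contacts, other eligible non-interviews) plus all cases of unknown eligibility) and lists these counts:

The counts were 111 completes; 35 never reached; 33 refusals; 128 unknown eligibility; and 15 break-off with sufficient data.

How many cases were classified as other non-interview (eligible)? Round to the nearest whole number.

21

Num = 111 + 15 = 126
RR2 = 126 / D = 0.367
D = 126 / 0.367 = 343.3
Remaining denominator categories sum to 322
other non-interview (eligible) = 343.3 − 322 ≈ 21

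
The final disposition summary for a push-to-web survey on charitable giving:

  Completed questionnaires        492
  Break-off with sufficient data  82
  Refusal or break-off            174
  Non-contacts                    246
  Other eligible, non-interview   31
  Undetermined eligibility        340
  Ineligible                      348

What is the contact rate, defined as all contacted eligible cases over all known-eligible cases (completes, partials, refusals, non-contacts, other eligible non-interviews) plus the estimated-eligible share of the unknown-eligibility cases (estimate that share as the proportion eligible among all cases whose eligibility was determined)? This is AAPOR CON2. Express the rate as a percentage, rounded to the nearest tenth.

Numerator = 492 + 82 + 174 + 31 = 779
Determined eligible = 492 + 82 + 174 + 246 + 31 = 1025
e = 1025 / (1025 + 348) = 1025 / 1373 = 0.7465
e × U = 0.7465 × 340 = 253.81
Denom = 1025 + 253.81 = 1278.81
CON2 = 779 / 1278.81 = 0.6092

60.9%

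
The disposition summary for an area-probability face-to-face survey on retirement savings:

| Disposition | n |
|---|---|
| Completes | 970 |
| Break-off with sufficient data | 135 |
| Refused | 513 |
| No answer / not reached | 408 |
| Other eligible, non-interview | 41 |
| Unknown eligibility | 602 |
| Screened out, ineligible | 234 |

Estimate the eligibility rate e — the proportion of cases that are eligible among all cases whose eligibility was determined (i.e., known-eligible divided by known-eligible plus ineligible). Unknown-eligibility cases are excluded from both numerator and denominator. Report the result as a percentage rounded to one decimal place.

Known eligible → 970 + 135 + 513 + 408 + 41 = 2067
e = 2067 / (2067 + 234) = 2067 / 2301 = 0.8983

89.8%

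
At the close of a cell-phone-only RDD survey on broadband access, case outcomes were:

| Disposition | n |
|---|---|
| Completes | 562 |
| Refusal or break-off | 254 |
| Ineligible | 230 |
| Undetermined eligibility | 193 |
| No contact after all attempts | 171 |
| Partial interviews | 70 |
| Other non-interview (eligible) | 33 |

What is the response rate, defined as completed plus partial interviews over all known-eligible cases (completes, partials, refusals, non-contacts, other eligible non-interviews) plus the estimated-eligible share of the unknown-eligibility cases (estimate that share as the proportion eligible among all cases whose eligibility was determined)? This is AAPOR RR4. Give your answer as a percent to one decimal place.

50.6%

Numerator: 562 + 70 = 632
Eligible (known): 562 + 70 + 254 + 171 + 33 = 1090
e = 1090 / (1090 + 230) = 1090 / 1320 = 0.8258
Eligible share of unknowns: 0.8258 × 193 = 159.38
Denominator: 1090 + 159.38 = 1249.38
RR4 = 632 / 1249.38 = 0.5059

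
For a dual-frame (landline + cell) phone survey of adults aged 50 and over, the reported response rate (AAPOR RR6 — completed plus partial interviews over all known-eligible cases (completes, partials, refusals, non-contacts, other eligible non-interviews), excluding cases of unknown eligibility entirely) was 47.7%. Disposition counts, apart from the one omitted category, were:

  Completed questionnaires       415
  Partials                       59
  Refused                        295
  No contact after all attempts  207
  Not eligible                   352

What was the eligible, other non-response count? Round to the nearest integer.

18

Top = 415 + 59 = 474
RR6 = 474 / D = 0.477
D = 474 / 0.477 = 993.7
Rest of base = 976
eligible, other non-response = 993.7 − 976 ≈ 18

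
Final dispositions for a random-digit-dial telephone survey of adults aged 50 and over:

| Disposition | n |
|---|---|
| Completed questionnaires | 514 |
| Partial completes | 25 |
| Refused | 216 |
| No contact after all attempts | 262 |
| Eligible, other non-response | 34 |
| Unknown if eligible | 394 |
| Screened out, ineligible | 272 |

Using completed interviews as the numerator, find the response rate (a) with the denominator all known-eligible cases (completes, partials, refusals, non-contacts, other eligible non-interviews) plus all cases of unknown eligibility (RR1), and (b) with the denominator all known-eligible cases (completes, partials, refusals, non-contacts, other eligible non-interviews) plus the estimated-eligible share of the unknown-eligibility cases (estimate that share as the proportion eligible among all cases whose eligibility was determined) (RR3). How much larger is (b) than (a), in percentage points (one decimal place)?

2.1

Numerator: 514
Denom: 514 + 25 + 216 + 262 + 34 + 394 = 1445
RR1 = 514 / 1445 = 0.3557
Known eligible: 514 + 25 + 216 + 262 + 34 = 1051
e = 1051 / (1051 + 272) = 1051 / 1323 = 0.7944
Eligible share of unknowns: 0.7944 × 394 = 312.99
Denom: 1051 + 312.99 = 1363.99
RR3 = 514 / 1363.99 = 0.3768
Difference = 37.68 − 35.57 = 2.11 percentage points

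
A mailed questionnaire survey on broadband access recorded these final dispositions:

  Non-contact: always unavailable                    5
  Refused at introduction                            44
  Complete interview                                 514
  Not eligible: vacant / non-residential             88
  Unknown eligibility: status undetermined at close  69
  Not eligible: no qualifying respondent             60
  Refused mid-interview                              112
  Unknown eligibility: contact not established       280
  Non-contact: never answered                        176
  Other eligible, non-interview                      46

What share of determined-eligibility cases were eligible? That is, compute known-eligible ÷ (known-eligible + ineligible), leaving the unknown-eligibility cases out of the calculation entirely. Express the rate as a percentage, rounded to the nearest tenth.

Declined to participate = 44 + 112 = 156
No answer / not reached = 176 + 5 = 181
Unknown if eligible = 280 + 69 = 349
Ineligible = 60 + 88 = 148
Known eligible → 514 + 156 + 181 + 46 = 897
e = 897 / (897 + 148) = 897 / 1045 = 0.8584

85.8%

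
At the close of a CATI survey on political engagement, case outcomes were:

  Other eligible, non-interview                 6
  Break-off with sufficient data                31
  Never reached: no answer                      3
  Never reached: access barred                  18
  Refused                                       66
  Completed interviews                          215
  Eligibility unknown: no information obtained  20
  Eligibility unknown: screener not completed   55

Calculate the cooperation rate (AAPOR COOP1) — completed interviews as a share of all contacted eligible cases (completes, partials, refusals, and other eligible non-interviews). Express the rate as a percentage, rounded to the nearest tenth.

67.6%

No answer / not reached = 3 + 18 = 21
Undetermined eligibility = 55 + 20 = 75
Numerator = 215
Base = 215 + 31 + 66 + 6 = 318
COOP1 = 215 / 318 = 0.6761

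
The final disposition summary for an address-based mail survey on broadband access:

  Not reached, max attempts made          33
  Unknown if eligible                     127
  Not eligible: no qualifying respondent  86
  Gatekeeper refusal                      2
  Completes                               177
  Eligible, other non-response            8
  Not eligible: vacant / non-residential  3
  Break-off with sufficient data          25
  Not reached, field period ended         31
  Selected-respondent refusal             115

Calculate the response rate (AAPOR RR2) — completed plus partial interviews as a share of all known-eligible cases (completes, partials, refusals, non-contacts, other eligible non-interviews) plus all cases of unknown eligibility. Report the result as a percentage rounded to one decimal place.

Declined to participate = 2 + 115 = 117
No contact after all attempts = 31 + 33 = 64
Out of scope = 86 + 3 = 89
Numerator = 177 + 25 = 202
Denom = 177 + 25 + 117 + 64 + 8 + 127 = 518
RR2 = 202 / 518 = 0.3900

39.0%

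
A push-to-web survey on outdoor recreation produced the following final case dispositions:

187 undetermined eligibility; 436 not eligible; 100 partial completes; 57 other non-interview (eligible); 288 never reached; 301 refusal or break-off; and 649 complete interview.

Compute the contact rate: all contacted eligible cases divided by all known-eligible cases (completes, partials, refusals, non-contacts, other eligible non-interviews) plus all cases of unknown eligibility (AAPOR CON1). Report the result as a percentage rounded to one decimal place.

70.0%

Top → 649 + 100 + 301 + 57 = 1107
Denom → 649 + 100 + 301 + 288 + 57 + 187 = 1582
CON1 = 1107 / 1582 = 0.6997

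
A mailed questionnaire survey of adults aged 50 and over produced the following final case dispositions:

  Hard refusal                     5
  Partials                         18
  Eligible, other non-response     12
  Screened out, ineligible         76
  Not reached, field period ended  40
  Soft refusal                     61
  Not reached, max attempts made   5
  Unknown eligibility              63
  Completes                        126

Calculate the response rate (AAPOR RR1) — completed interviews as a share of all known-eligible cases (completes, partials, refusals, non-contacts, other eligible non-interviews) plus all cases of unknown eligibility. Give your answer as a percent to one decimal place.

38.2%

Refused = 5 + 61 = 66
No answer / not reached = 40 + 5 = 45
Numerator = 126
Base = 126 + 18 + 66 + 45 + 12 + 63 = 330
RR1 = 126 / 330 = 0.3818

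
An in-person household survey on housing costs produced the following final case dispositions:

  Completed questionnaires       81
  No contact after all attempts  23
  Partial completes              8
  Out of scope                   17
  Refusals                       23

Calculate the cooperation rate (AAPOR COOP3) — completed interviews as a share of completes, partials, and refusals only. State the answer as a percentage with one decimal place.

Top → 81
Denominator → 81 + 8 + 23 = 112
COOP3 = 81 / 112 = 0.7232

72.3%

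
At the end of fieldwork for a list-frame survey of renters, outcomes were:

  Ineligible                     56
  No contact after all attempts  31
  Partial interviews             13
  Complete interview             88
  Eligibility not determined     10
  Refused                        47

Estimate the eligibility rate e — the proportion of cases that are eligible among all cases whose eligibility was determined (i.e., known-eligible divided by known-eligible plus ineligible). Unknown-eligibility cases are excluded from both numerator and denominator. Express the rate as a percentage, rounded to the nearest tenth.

76.2%

Determined eligible → 88 + 13 + 47 + 31 = 179
e = 179 / (179 + 56) = 179 / 235 = 0.7617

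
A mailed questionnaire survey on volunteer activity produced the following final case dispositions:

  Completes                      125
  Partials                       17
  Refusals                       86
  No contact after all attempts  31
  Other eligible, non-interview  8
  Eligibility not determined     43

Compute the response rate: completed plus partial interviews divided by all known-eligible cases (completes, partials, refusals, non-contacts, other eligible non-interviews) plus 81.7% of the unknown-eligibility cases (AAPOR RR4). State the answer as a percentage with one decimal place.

47.0%

Top = 125 + 17 = 142
Determined eligible = 125 + 17 + 86 + 31 + 8 = 267
Estimated eligible among unknowns = 0.8170 × 43 = 35.13
Denom = 267 + 35.13 = 302.13
RR4 = 142 / 302.13 = 0.4700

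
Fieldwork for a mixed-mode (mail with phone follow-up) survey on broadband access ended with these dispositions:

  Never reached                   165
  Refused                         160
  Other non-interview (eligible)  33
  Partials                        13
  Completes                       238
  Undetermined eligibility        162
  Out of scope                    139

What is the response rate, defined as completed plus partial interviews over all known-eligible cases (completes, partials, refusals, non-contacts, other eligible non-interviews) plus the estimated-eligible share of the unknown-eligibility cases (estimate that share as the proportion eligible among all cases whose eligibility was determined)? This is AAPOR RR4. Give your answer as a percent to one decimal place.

33.9%

Numerator: 238 + 13 = 251
Eligible (known): 238 + 13 + 160 + 165 + 33 = 609
e = 609 / (609 + 139) = 609 / 748 = 0.8142
Eligible share of unknowns: 0.8142 × 162 = 131.90
Denom: 609 + 131.90 = 740.90
RR4 = 251 / 740.90 = 0.3388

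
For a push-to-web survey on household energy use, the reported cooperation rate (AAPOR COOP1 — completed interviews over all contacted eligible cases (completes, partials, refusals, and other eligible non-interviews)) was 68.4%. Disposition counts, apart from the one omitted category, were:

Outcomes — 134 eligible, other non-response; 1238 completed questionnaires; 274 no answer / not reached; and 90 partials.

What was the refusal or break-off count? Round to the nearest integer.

COOP1 = 1238 / D = 0.684
D = 1238 / 0.684 = 1809.9
Other denominator terms total 1462
refusal or break-off = 1809.9 − 1462 ≈ 348

348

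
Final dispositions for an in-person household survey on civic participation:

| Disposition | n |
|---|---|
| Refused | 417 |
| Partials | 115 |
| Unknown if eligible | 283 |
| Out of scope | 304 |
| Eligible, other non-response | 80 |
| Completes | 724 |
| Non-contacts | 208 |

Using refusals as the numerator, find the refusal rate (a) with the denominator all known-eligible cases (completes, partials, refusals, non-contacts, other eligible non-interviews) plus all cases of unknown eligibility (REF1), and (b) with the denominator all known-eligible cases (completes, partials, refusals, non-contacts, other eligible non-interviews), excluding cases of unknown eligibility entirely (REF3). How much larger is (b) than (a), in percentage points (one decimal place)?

Top: 417
Base: 724 + 115 + 417 + 208 + 80 + 283 = 1827
REF1 = 417 / 1827 = 0.2282
Base: 724 + 115 + 417 + 208 + 80 = 1544
REF3 = 417 / 1544 = 0.2701
Difference = 27.01 − 22.82 = 4.19 percentage points

4.2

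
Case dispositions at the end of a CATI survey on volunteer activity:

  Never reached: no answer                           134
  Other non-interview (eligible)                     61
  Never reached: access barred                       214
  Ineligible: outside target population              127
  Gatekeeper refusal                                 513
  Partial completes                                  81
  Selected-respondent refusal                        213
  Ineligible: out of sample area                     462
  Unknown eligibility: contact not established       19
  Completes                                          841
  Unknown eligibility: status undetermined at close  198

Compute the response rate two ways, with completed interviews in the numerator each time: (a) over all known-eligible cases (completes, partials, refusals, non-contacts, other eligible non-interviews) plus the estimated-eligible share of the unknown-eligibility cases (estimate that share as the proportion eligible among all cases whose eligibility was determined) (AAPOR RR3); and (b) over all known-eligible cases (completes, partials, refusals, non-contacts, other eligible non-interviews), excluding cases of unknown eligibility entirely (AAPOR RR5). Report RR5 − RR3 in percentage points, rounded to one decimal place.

3.1

Refused = 513 + 213 = 726
Non-contacts = 134 + 214 = 348
Undetermined eligibility = 19 + 198 = 217
Screened out, ineligible = 127 + 462 = 589
Top: 841
Determined eligible: 841 + 81 + 726 + 348 + 61 = 2057
e = 2057 / (2057 + 589) = 2057 / 2646 = 0.7774
e × U: 0.7774 × 217 = 168.70
Base: 2057 + 168.70 = 2225.70
RR3 = 841 / 2225.70 = 0.3779
Base: 841 + 81 + 726 + 348 + 61 = 2057
RR5 = 841 / 2057 = 0.4088
Difference = 40.88 − 37.79 = 3.09 percentage points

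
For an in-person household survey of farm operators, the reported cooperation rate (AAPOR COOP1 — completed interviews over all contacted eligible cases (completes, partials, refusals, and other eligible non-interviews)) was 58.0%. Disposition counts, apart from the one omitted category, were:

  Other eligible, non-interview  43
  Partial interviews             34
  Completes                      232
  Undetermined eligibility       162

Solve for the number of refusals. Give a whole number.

COOP1 = 232 / D = 0.580
D = 232 / 0.580 = 400.0
Rest of base = 309
refusals = 400.0 − 309 ≈ 91

91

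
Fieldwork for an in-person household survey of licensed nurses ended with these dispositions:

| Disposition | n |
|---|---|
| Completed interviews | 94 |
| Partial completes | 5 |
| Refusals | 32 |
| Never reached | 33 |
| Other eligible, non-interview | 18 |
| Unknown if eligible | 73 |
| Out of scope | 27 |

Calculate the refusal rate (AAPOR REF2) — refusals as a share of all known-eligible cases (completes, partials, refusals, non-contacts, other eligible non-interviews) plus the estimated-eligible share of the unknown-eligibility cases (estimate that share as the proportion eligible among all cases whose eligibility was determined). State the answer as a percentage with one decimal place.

Top = 32
Eligible (known) = 94 + 5 + 32 + 33 + 18 = 182
e = 182 / (182 + 27) = 182 / 209 = 0.8708
e × U = 0.8708 × 73 = 63.57
Denominator = 182 + 63.57 = 245.57
REF2 = 32 / 245.57 = 0.1303

13.0%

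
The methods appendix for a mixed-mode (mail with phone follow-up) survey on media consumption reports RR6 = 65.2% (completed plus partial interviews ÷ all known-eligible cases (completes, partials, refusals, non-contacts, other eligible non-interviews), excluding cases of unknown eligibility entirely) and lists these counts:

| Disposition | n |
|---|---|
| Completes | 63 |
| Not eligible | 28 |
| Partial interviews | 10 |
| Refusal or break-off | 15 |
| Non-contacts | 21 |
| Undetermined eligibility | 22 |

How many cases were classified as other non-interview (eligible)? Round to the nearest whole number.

Top → 63 + 10 = 73
RR6 = 73 / D = 0.652
D = 73 / 0.652 = 112.0
Other denominator terms total 109
other non-interview (eligible) = 112.0 − 109 ≈ 3

3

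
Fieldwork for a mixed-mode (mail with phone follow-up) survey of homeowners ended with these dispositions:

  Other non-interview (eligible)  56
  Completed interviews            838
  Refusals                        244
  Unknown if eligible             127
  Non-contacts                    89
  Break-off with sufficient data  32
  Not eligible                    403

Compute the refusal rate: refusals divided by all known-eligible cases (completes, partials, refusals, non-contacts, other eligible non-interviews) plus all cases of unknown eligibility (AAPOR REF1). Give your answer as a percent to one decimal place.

Top: 244
Denom: 838 + 32 + 244 + 89 + 56 + 127 = 1386
REF1 = 244 / 1386 = 0.1760

17.6%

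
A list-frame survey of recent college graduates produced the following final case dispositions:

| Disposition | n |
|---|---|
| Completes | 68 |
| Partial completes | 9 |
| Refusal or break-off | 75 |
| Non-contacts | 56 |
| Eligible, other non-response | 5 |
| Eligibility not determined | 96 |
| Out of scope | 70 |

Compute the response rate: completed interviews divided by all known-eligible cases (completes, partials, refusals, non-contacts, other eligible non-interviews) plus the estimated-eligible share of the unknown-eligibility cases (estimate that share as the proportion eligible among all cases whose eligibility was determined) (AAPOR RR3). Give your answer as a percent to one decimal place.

23.8%

Num: 68
Determined eligible: 68 + 9 + 75 + 56 + 5 = 213
e = 213 / (213 + 70) = 213 / 283 = 0.7527
e × U: 0.7527 × 96 = 72.26
Base: 213 + 72.26 = 285.26
RR3 = 68 / 285.26 = 0.2384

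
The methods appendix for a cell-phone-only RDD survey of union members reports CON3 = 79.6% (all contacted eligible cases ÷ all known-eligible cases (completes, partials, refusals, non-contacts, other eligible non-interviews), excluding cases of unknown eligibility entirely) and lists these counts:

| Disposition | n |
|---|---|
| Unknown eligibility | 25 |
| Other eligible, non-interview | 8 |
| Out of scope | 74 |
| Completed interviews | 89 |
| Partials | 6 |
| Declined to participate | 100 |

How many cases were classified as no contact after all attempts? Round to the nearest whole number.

Numerator → 89 + 6 + 100 + 8 = 203
CON3 = 203 / D = 0.796
D = 203 / 0.796 = 255.0
Other denominator terms total 203
no contact after all attempts = 255.0 − 203 ≈ 52

52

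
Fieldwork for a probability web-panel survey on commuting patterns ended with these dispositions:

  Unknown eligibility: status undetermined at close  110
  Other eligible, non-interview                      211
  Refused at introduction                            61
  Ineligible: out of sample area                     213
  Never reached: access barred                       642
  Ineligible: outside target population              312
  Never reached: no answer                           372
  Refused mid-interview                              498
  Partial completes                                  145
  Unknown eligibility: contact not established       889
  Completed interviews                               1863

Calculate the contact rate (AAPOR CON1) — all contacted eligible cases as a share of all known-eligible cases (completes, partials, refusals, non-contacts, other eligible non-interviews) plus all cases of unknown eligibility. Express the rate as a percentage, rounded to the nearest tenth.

58.0%

Declined to participate = 61 + 498 = 559
No contact after all attempts = 372 + 642 = 1014
Eligibility not determined = 889 + 110 = 999
Screened out, ineligible = 312 + 213 = 525
Numerator → 1863 + 145 + 559 + 211 = 2778
Denom → 1863 + 145 + 559 + 1014 + 211 + 999 = 4791
CON1 = 2778 / 4791 = 0.5798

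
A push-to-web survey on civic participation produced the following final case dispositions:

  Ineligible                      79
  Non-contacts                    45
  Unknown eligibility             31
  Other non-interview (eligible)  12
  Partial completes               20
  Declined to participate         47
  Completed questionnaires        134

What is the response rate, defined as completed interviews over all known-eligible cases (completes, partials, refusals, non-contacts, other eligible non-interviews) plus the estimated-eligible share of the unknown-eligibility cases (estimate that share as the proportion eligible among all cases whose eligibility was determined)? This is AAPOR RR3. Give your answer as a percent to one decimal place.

Num → 134
Known eligible → 134 + 20 + 47 + 45 + 12 = 258
e = 258 / (258 + 79) = 258 / 337 = 0.7656
Eligible share of unknowns → 0.7656 × 31 = 23.73
Denominator → 258 + 23.73 = 281.73
RR3 = 134 / 281.73 = 0.4756

47.6%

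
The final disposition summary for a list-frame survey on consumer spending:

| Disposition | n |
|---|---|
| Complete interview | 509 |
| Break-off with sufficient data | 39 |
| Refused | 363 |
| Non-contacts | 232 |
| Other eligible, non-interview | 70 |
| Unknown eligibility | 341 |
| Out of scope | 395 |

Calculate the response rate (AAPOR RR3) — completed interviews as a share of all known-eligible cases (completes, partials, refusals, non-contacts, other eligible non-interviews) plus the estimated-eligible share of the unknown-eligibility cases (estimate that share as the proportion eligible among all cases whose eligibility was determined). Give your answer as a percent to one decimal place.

Num → 509
Known eligible → 509 + 39 + 363 + 232 + 70 = 1213
e = 1213 / (1213 + 395) = 1213 / 1608 = 0.7544
Estimated eligible among unknowns → 0.7544 × 341 = 257.25
Denominator → 1213 + 257.25 = 1470.25
RR3 = 509 / 1470.25 = 0.3462

34.6%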